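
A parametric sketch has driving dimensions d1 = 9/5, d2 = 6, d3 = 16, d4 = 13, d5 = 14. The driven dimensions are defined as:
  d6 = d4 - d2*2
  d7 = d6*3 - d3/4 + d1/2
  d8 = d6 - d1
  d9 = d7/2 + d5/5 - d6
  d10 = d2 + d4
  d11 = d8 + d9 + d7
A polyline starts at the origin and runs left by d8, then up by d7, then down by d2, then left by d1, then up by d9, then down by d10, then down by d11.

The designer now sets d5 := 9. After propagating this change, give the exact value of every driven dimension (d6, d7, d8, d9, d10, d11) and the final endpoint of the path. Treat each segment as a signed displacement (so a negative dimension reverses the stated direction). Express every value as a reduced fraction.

Apply edit: d5 := 9
  d6 = d4 - d2*2 = 1
  d7 = d6*3 - d3/4 + d1/2 = -1/10
  d8 = d6 - d1 = -4/5
  d9 = d7/2 + d5/5 - d6 = 3/4
  d10 = d2 + d4 = 19
  d11 = d8 + d9 + d7 = -3/20
Walk from origin (0, 0):
  seg 1: left by d8 = -4/5 → (4/5, 0)
  seg 2: up by d7 = -1/10 → (4/5, -1/10)
  seg 3: down by d2 = 6 → (4/5, -61/10)
  seg 4: left by d1 = 9/5 → (-1, -61/10)
  seg 5: up by d9 = 3/4 → (-1, -107/20)
  seg 6: down by d10 = 19 → (-1, -487/20)
  seg 7: down by d11 = -3/20 → (-1, -121/5)

d6 = 1
d7 = -1/10
d8 = -4/5
d9 = 3/4
d10 = 19
d11 = -3/20
endpoint = (-1, -121/5)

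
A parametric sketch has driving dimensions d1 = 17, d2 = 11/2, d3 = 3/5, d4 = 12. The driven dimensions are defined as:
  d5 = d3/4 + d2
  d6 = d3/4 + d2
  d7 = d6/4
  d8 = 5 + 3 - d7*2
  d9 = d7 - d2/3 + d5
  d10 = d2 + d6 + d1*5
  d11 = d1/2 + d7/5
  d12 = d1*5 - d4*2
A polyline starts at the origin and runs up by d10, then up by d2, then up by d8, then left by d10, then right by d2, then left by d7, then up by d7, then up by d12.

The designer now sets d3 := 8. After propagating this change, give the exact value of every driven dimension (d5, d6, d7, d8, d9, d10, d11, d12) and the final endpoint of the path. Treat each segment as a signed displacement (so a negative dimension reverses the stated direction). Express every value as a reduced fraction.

d5 = 15/2
d6 = 15/2
d7 = 15/8
d8 = 17/4
d9 = 181/24
d10 = 98
d11 = 71/8
d12 = 61
endpoint = (-755/8, 1365/8)

Apply edit: d3 := 8
  d5 = d3/4 + d2 = 15/2
  d6 = d3/4 + d2 = 15/2
  d7 = d6/4 = 15/8
  d8 = 5 + 3 - d7*2 = 17/4
  d9 = d7 - d2/3 + d5 = 181/24
  d10 = d2 + d6 + d1*5 = 98
  d11 = d1/2 + d7/5 = 71/8
  d12 = d1*5 - d4*2 = 61
Walk from origin (0, 0):
  seg 1: up by d10 = 98 → (0, 98)
  seg 2: up by d2 = 11/2 → (0, 207/2)
  seg 3: up by d8 = 17/4 → (0, 431/4)
  seg 4: left by d10 = 98 → (-98, 431/4)
  seg 5: right by d2 = 11/2 → (-185/2, 431/4)
  seg 6: left by d7 = 15/8 → (-755/8, 431/4)
  seg 7: up by d7 = 15/8 → (-755/8, 877/8)
  seg 8: up by d12 = 61 → (-755/8, 1365/8)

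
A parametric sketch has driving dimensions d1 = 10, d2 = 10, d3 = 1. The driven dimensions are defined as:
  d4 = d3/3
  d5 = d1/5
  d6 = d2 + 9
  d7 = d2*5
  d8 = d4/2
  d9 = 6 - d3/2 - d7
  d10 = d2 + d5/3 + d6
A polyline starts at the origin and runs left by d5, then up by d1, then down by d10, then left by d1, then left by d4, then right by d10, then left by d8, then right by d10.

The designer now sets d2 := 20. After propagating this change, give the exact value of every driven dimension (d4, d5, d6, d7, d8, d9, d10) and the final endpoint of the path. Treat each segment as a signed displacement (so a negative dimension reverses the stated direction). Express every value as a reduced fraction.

d4 = 1/3
d5 = 2
d6 = 29
d7 = 100
d8 = 1/6
d9 = -189/2
d10 = 149/3
endpoint = (521/6, -119/3)

Apply edit: d2 := 20
  d4 = d3/3 = 1/3
  d5 = d1/5 = 2
  d6 = d2 + 9 = 29
  d7 = d2*5 = 100
  d8 = d4/2 = 1/6
  d9 = 6 - d3/2 - d7 = -189/2
  d10 = d2 + d5/3 + d6 = 149/3
Walk from origin (0, 0):
  seg 1: left by d5 = 2 → (-2, 0)
  seg 2: up by d1 = 10 → (-2, 10)
  seg 3: down by d10 = 149/3 → (-2, -119/3)
  seg 4: left by d1 = 10 → (-12, -119/3)
  seg 5: left by d4 = 1/3 → (-37/3, -119/3)
  seg 6: right by d10 = 149/3 → (112/3, -119/3)
  seg 7: left by d8 = 1/6 → (223/6, -119/3)
  seg 8: right by d10 = 149/3 → (521/6, -119/3)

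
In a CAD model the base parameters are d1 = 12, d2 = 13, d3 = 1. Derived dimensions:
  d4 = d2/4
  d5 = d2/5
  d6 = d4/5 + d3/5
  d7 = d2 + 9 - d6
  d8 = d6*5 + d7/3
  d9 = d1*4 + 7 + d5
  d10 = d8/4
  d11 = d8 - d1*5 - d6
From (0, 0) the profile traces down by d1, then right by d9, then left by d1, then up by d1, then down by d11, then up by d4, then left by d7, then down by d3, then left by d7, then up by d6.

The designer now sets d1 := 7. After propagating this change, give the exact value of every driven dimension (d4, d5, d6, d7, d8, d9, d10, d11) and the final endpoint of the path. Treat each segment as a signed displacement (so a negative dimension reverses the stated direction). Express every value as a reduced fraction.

Apply edit: d1 := 7
  d4 = d2/4 = 13/4
  d5 = d2/5 = 13/5
  d6 = d4/5 + d3/5 = 17/20
  d7 = d2 + 9 - d6 = 423/20
  d8 = d6*5 + d7/3 = 113/10
  d9 = d1*4 + 7 + d5 = 188/5
  d10 = d8/4 = 113/40
  d11 = d8 - d1*5 - d6 = -491/20
Walk from origin (0, 0):
  seg 1: down by d1 = 7 → (0, -7)
  seg 2: right by d9 = 188/5 → (188/5, -7)
  seg 3: left by d1 = 7 → (153/5, -7)
  seg 4: up by d1 = 7 → (153/5, 0)
  seg 5: down by d11 = -491/20 → (153/5, 491/20)
  seg 6: up by d4 = 13/4 → (153/5, 139/5)
  seg 7: left by d7 = 423/20 → (189/20, 139/5)
  seg 8: down by d3 = 1 → (189/20, 134/5)
  seg 9: left by d7 = 423/20 → (-117/10, 134/5)
  seg 10: up by d6 = 17/20 → (-117/10, 553/20)

d4 = 13/4
d5 = 13/5
d6 = 17/20
d7 = 423/20
d8 = 113/10
d9 = 188/5
d10 = 113/40
d11 = -491/20
endpoint = (-117/10, 553/20)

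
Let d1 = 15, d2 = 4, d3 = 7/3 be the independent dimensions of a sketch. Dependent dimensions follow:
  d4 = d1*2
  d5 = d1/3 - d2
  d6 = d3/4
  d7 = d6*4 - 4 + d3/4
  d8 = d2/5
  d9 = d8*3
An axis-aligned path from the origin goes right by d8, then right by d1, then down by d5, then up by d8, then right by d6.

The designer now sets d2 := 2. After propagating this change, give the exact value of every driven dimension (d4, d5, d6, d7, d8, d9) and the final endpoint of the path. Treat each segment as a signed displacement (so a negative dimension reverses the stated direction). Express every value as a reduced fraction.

Apply edit: d2 := 2
  d4 = d1*2 = 30
  d5 = d1/3 - d2 = 3
  d6 = d3/4 = 7/12
  d7 = d6*4 - 4 + d3/4 = -13/12
  d8 = d2/5 = 2/5
  d9 = d8*3 = 6/5
Walk from origin (0, 0):
  seg 1: right by d8 = 2/5 → (2/5, 0)
  seg 2: right by d1 = 15 → (77/5, 0)
  seg 3: down by d5 = 3 → (77/5, -3)
  seg 4: up by d8 = 2/5 → (77/5, -13/5)
  seg 5: right by d6 = 7/12 → (959/60, -13/5)

d4 = 30
d5 = 3
d6 = 7/12
d7 = -13/12
d8 = 2/5
d9 = 6/5
endpoint = (959/60, -13/5)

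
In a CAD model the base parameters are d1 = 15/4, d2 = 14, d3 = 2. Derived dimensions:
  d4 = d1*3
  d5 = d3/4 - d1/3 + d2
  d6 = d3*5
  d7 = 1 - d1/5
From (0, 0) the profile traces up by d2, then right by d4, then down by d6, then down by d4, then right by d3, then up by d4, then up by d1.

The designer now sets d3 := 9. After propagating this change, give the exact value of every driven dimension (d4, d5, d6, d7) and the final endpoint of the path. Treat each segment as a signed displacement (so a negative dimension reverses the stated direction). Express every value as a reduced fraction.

d4 = 45/4
d5 = 15
d6 = 45
d7 = 1/4
endpoint = (81/4, -109/4)

Apply edit: d3 := 9
  d4 = d1*3 = 45/4
  d5 = d3/4 - d1/3 + d2 = 15
  d6 = d3*5 = 45
  d7 = 1 - d1/5 = 1/4
Walk from origin (0, 0):
  seg 1: up by d2 = 14 → (0, 14)
  seg 2: right by d4 = 45/4 → (45/4, 14)
  seg 3: down by d6 = 45 → (45/4, -31)
  seg 4: down by d4 = 45/4 → (45/4, -169/4)
  seg 5: right by d3 = 9 → (81/4, -169/4)
  seg 6: up by d4 = 45/4 → (81/4, -31)
  seg 7: up by d1 = 15/4 → (81/4, -109/4)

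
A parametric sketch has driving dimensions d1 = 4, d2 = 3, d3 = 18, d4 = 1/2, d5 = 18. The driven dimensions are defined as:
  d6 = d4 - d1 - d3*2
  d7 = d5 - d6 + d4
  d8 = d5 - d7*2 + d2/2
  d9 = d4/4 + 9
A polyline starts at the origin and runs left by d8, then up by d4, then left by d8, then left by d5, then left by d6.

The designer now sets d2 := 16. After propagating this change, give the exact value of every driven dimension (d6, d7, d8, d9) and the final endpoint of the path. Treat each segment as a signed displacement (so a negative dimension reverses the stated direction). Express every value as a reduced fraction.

d6 = -79/2
d7 = 58
d8 = -90
d9 = 73/8
endpoint = (403/2, 1/2)

Apply edit: d2 := 16
  d6 = d4 - d1 - d3*2 = -79/2
  d7 = d5 - d6 + d4 = 58
  d8 = d5 - d7*2 + d2/2 = -90
  d9 = d4/4 + 9 = 73/8
Walk from origin (0, 0):
  seg 1: left by d8 = -90 → (90, 0)
  seg 2: up by d4 = 1/2 → (90, 1/2)
  seg 3: left by d8 = -90 → (180, 1/2)
  seg 4: left by d5 = 18 → (162, 1/2)
  seg 5: left by d6 = -79/2 → (403/2, 1/2)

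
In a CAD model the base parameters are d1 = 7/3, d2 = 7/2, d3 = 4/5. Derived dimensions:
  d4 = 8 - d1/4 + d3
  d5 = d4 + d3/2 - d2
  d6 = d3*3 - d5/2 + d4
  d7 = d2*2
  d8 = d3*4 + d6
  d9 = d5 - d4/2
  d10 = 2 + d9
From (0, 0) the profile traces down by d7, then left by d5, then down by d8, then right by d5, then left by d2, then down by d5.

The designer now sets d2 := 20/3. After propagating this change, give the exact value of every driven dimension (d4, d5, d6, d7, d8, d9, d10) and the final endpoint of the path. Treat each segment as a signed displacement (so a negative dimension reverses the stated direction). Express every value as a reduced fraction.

d4 = 493/60
d5 = 39/20
d6 = 1157/120
d7 = 40/3
d8 = 1541/120
d9 = -259/120
d10 = -19/120
endpoint = (-20/3, -225/8)

Apply edit: d2 := 20/3
  d4 = 8 - d1/4 + d3 = 493/60
  d5 = d4 + d3/2 - d2 = 39/20
  d6 = d3*3 - d5/2 + d4 = 1157/120
  d7 = d2*2 = 40/3
  d8 = d3*4 + d6 = 1541/120
  d9 = d5 - d4/2 = -259/120
  d10 = 2 + d9 = -19/120
Walk from origin (0, 0):
  seg 1: down by d7 = 40/3 → (0, -40/3)
  seg 2: left by d5 = 39/20 → (-39/20, -40/3)
  seg 3: down by d8 = 1541/120 → (-39/20, -1047/40)
  seg 4: right by d5 = 39/20 → (0, -1047/40)
  seg 5: left by d2 = 20/3 → (-20/3, -1047/40)
  seg 6: down by d5 = 39/20 → (-20/3, -225/8)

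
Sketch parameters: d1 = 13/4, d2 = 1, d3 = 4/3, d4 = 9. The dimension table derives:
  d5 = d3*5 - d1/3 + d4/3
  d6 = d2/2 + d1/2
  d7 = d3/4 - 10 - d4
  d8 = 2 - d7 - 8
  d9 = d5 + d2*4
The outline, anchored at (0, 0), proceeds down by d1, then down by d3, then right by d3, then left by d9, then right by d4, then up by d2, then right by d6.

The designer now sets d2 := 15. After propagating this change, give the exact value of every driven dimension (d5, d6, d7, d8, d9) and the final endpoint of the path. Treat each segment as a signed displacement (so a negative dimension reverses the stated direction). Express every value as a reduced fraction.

d5 = 103/12
d6 = 73/8
d7 = -56/3
d8 = 38/3
d9 = 823/12
endpoint = (-393/8, 125/12)

Apply edit: d2 := 15
  d5 = d3*5 - d1/3 + d4/3 = 103/12
  d6 = d2/2 + d1/2 = 73/8
  d7 = d3/4 - 10 - d4 = -56/3
  d8 = 2 - d7 - 8 = 38/3
  d9 = d5 + d2*4 = 823/12
Walk from origin (0, 0):
  seg 1: down by d1 = 13/4 → (0, -13/4)
  seg 2: down by d3 = 4/3 → (0, -55/12)
  seg 3: right by d3 = 4/3 → (4/3, -55/12)
  seg 4: left by d9 = 823/12 → (-269/4, -55/12)
  seg 5: right by d4 = 9 → (-233/4, -55/12)
  seg 6: up by d2 = 15 → (-233/4, 125/12)
  seg 7: right by d6 = 73/8 → (-393/8, 125/12)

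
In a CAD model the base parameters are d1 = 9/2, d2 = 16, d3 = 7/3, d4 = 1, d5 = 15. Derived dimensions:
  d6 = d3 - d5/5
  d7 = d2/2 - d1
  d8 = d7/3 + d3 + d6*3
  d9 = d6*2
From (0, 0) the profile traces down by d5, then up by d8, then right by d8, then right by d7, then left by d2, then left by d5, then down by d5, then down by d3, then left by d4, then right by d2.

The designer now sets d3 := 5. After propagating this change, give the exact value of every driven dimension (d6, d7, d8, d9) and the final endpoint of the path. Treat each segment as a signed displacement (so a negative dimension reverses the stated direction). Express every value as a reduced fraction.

d6 = 2
d7 = 7/2
d8 = 73/6
d9 = 4
endpoint = (-1/3, -137/6)

Apply edit: d3 := 5
  d6 = d3 - d5/5 = 2
  d7 = d2/2 - d1 = 7/2
  d8 = d7/3 + d3 + d6*3 = 73/6
  d9 = d6*2 = 4
Walk from origin (0, 0):
  seg 1: down by d5 = 15 → (0, -15)
  seg 2: up by d8 = 73/6 → (0, -17/6)
  seg 3: right by d8 = 73/6 → (73/6, -17/6)
  seg 4: right by d7 = 7/2 → (47/3, -17/6)
  seg 5: left by d2 = 16 → (-1/3, -17/6)
  seg 6: left by d5 = 15 → (-46/3, -17/6)
  seg 7: down by d5 = 15 → (-46/3, -107/6)
  seg 8: down by d3 = 5 → (-46/3, -137/6)
  seg 9: left by d4 = 1 → (-49/3, -137/6)
  seg 10: right by d2 = 16 → (-1/3, -137/6)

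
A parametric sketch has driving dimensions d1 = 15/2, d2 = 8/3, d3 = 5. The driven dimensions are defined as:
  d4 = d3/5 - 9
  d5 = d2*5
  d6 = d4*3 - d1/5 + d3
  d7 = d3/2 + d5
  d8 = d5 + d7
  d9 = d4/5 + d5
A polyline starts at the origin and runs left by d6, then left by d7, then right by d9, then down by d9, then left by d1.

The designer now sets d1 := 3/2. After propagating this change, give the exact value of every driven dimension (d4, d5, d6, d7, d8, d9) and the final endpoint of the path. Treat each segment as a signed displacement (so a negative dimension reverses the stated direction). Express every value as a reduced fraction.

Apply edit: d1 := 3/2
  d4 = d3/5 - 9 = -8
  d5 = d2*5 = 40/3
  d6 = d4*3 - d1/5 + d3 = -193/10
  d7 = d3/2 + d5 = 95/6
  d8 = d5 + d7 = 175/6
  d9 = d4/5 + d5 = 176/15
Walk from origin (0, 0):
  seg 1: left by d6 = -193/10 → (193/10, 0)
  seg 2: left by d7 = 95/6 → (52/15, 0)
  seg 3: right by d9 = 176/15 → (76/5, 0)
  seg 4: down by d9 = 176/15 → (76/5, -176/15)
  seg 5: left by d1 = 3/2 → (137/10, -176/15)

d4 = -8
d5 = 40/3
d6 = -193/10
d7 = 95/6
d8 = 175/6
d9 = 176/15
endpoint = (137/10, -176/15)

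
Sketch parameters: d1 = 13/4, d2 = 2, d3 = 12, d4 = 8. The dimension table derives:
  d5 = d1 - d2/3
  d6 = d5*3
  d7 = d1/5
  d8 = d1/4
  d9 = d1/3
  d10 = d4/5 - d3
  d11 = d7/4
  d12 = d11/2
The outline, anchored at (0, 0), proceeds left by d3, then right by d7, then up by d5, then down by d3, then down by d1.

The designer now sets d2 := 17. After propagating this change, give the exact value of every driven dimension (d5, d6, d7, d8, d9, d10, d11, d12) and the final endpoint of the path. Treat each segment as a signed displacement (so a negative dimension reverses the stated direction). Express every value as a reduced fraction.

Apply edit: d2 := 17
  d5 = d1 - d2/3 = -29/12
  d6 = d5*3 = -29/4
  d7 = d1/5 = 13/20
  d8 = d1/4 = 13/16
  d9 = d1/3 = 13/12
  d10 = d4/5 - d3 = -52/5
  d11 = d7/4 = 13/80
  d12 = d11/2 = 13/160
Walk from origin (0, 0):
  seg 1: left by d3 = 12 → (-12, 0)
  seg 2: right by d7 = 13/20 → (-227/20, 0)
  seg 3: up by d5 = -29/12 → (-227/20, -29/12)
  seg 4: down by d3 = 12 → (-227/20, -173/12)
  seg 5: down by d1 = 13/4 → (-227/20, -53/3)

d5 = -29/12
d6 = -29/4
d7 = 13/20
d8 = 13/16
d9 = 13/12
d10 = -52/5
d11 = 13/80
d12 = 13/160
endpoint = (-227/20, -53/3)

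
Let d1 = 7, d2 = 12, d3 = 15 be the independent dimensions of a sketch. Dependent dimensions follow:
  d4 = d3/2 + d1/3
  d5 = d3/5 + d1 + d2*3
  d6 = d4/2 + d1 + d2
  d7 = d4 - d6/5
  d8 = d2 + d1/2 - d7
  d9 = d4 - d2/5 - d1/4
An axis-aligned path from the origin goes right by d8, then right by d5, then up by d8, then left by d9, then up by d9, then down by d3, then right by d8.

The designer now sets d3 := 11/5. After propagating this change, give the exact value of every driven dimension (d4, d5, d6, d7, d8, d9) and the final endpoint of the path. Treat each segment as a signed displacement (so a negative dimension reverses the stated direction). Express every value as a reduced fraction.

Apply edit: d3 := 11/5
  d4 = d3/2 + d1/3 = 103/30
  d5 = d3/5 + d1 + d2*3 = 1086/25
  d6 = d4/2 + d1 + d2 = 1243/60
  d7 = d4 - d6/5 = -71/100
  d8 = d2 + d1/2 - d7 = 1621/100
  d9 = d4 - d2/5 - d1/4 = -43/60
Walk from origin (0, 0):
  seg 1: right by d8 = 1621/100 → (1621/100, 0)
  seg 2: right by d5 = 1086/25 → (1193/20, 0)
  seg 3: up by d8 = 1621/100 → (1193/20, 1621/100)
  seg 4: left by d9 = -43/60 → (1811/30, 1621/100)
  seg 5: up by d9 = -43/60 → (1811/30, 1162/75)
  seg 6: down by d3 = 11/5 → (1811/30, 997/75)
  seg 7: right by d8 = 1621/100 → (22973/300, 997/75)

d4 = 103/30
d5 = 1086/25
d6 = 1243/60
d7 = -71/100
d8 = 1621/100
d9 = -43/60
endpoint = (22973/300, 997/75)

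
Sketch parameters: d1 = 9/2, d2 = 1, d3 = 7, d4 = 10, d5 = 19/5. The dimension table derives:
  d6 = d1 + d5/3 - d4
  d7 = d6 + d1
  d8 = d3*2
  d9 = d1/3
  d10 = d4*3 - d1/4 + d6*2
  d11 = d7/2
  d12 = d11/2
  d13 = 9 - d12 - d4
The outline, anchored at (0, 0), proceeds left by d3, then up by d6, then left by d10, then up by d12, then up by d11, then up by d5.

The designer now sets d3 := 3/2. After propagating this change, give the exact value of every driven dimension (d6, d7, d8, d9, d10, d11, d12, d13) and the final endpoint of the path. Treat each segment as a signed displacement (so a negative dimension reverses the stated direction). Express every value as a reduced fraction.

Apply edit: d3 := 3/2
  d6 = d1 + d5/3 - d4 = -127/30
  d7 = d6 + d1 = 4/15
  d8 = d3*2 = 3
  d9 = d1/3 = 3/2
  d10 = d4*3 - d1/4 + d6*2 = 2449/120
  d11 = d7/2 = 2/15
  d12 = d11/2 = 1/15
  d13 = 9 - d12 - d4 = -16/15
Walk from origin (0, 0):
  seg 1: left by d3 = 3/2 → (-3/2, 0)
  seg 2: up by d6 = -127/30 → (-3/2, -127/30)
  seg 3: left by d10 = 2449/120 → (-2629/120, -127/30)
  seg 4: up by d12 = 1/15 → (-2629/120, -25/6)
  seg 5: up by d11 = 2/15 → (-2629/120, -121/30)
  seg 6: up by d5 = 19/5 → (-2629/120, -7/30)

d6 = -127/30
d7 = 4/15
d8 = 3
d9 = 3/2
d10 = 2449/120
d11 = 2/15
d12 = 1/15
d13 = -16/15
endpoint = (-2629/120, -7/30)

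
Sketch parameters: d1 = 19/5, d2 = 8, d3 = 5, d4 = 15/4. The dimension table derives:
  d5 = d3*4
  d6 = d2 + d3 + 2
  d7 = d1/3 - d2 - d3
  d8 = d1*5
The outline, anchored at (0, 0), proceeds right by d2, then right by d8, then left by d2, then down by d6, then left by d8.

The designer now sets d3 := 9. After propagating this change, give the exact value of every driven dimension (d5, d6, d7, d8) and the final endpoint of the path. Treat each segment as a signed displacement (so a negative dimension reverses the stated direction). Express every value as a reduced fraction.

d5 = 36
d6 = 19
d7 = -236/15
d8 = 19
endpoint = (0, -19)

Apply edit: d3 := 9
  d5 = d3*4 = 36
  d6 = d2 + d3 + 2 = 19
  d7 = d1/3 - d2 - d3 = -236/15
  d8 = d1*5 = 19
Walk from origin (0, 0):
  seg 1: right by d2 = 8 → (8, 0)
  seg 2: right by d8 = 19 → (27, 0)
  seg 3: left by d2 = 8 → (19, 0)
  seg 4: down by d6 = 19 → (19, -19)
  seg 5: left by d8 = 19 → (0, -19)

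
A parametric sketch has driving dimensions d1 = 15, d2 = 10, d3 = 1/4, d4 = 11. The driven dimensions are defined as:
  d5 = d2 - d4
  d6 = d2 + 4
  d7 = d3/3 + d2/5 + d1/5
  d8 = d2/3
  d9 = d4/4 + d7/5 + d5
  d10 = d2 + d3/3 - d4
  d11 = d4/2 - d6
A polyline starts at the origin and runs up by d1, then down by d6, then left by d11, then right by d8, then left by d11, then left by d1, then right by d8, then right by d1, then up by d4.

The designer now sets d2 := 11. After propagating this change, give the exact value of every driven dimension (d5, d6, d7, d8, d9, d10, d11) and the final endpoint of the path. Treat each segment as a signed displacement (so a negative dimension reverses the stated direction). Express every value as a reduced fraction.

Apply edit: d2 := 11
  d5 = d2 - d4 = 0
  d6 = d2 + 4 = 15
  d7 = d3/3 + d2/5 + d1/5 = 317/60
  d8 = d2/3 = 11/3
  d9 = d4/4 + d7/5 + d5 = 571/150
  d10 = d2 + d3/3 - d4 = 1/12
  d11 = d4/2 - d6 = -19/2
Walk from origin (0, 0):
  seg 1: up by d1 = 15 → (0, 15)
  seg 2: down by d6 = 15 → (0, 0)
  seg 3: left by d11 = -19/2 → (19/2, 0)
  seg 4: right by d8 = 11/3 → (79/6, 0)
  seg 5: left by d11 = -19/2 → (68/3, 0)
  seg 6: left by d1 = 15 → (23/3, 0)
  seg 7: right by d8 = 11/3 → (34/3, 0)
  seg 8: right by d1 = 15 → (79/3, 0)
  seg 9: up by d4 = 11 → (79/3, 11)

d5 = 0
d6 = 15
d7 = 317/60
d8 = 11/3
d9 = 571/150
d10 = 1/12
d11 = -19/2
endpoint = (79/3, 11)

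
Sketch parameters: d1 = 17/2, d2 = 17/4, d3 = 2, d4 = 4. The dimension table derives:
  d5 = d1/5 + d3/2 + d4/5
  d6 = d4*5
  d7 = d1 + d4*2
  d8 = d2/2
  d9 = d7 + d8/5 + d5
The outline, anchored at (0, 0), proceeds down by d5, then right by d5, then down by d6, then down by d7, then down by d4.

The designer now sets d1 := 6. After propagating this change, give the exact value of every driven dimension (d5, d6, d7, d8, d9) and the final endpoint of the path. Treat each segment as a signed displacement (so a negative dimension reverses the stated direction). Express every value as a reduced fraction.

Apply edit: d1 := 6
  d5 = d1/5 + d3/2 + d4/5 = 3
  d6 = d4*5 = 20
  d7 = d1 + d4*2 = 14
  d8 = d2/2 = 17/8
  d9 = d7 + d8/5 + d5 = 697/40
Walk from origin (0, 0):
  seg 1: down by d5 = 3 → (0, -3)
  seg 2: right by d5 = 3 → (3, -3)
  seg 3: down by d6 = 20 → (3, -23)
  seg 4: down by d7 = 14 → (3, -37)
  seg 5: down by d4 = 4 → (3, -41)

d5 = 3
d6 = 20
d7 = 14
d8 = 17/8
d9 = 697/40
endpoint = (3, -41)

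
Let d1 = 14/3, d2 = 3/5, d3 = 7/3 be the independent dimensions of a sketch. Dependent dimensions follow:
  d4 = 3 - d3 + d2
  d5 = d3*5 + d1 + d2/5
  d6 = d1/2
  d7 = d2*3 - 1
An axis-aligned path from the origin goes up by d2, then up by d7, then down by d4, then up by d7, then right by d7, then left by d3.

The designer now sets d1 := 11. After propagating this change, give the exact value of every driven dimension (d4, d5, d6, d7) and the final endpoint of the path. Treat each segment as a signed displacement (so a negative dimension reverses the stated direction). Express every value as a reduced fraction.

d4 = 19/15
d5 = 1709/75
d6 = 11/2
d7 = 4/5
endpoint = (-23/15, 14/15)

Apply edit: d1 := 11
  d4 = 3 - d3 + d2 = 19/15
  d5 = d3*5 + d1 + d2/5 = 1709/75
  d6 = d1/2 = 11/2
  d7 = d2*3 - 1 = 4/5
Walk from origin (0, 0):
  seg 1: up by d2 = 3/5 → (0, 3/5)
  seg 2: up by d7 = 4/5 → (0, 7/5)
  seg 3: down by d4 = 19/15 → (0, 2/15)
  seg 4: up by d7 = 4/5 → (0, 14/15)
  seg 5: right by d7 = 4/5 → (4/5, 14/15)
  seg 6: left by d3 = 7/3 → (-23/15, 14/15)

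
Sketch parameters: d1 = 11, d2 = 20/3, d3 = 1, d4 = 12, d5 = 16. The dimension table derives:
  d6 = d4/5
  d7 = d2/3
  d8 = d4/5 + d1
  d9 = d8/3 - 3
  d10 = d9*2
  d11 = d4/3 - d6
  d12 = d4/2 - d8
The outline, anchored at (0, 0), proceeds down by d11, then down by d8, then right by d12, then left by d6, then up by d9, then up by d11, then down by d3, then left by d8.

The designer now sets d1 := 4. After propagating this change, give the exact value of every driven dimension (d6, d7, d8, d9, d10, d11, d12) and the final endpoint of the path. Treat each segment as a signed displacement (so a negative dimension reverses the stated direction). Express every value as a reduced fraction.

d6 = 12/5
d7 = 20/9
d8 = 32/5
d9 = -13/15
d10 = -26/15
d11 = 8/5
d12 = -2/5
endpoint = (-46/5, -124/15)

Apply edit: d1 := 4
  d6 = d4/5 = 12/5
  d7 = d2/3 = 20/9
  d8 = d4/5 + d1 = 32/5
  d9 = d8/3 - 3 = -13/15
  d10 = d9*2 = -26/15
  d11 = d4/3 - d6 = 8/5
  d12 = d4/2 - d8 = -2/5
Walk from origin (0, 0):
  seg 1: down by d11 = 8/5 → (0, -8/5)
  seg 2: down by d8 = 32/5 → (0, -8)
  seg 3: right by d12 = -2/5 → (-2/5, -8)
  seg 4: left by d6 = 12/5 → (-14/5, -8)
  seg 5: up by d9 = -13/15 → (-14/5, -133/15)
  seg 6: up by d11 = 8/5 → (-14/5, -109/15)
  seg 7: down by d3 = 1 → (-14/5, -124/15)
  seg 8: left by d8 = 32/5 → (-46/5, -124/15)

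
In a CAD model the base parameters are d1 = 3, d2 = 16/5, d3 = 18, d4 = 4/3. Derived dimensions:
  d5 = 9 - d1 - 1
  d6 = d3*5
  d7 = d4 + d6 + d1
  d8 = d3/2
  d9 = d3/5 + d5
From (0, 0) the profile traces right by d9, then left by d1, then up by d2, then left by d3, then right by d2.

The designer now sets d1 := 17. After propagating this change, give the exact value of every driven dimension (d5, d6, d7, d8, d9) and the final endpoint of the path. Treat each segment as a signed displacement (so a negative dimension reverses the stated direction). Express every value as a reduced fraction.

Apply edit: d1 := 17
  d5 = 9 - d1 - 1 = -9
  d6 = d3*5 = 90
  d7 = d4 + d6 + d1 = 325/3
  d8 = d3/2 = 9
  d9 = d3/5 + d5 = -27/5
Walk from origin (0, 0):
  seg 1: right by d9 = -27/5 → (-27/5, 0)
  seg 2: left by d1 = 17 → (-112/5, 0)
  seg 3: up by d2 = 16/5 → (-112/5, 16/5)
  seg 4: left by d3 = 18 → (-202/5, 16/5)
  seg 5: right by d2 = 16/5 → (-186/5, 16/5)

d5 = -9
d6 = 90
d7 = 325/3
d8 = 9
d9 = -27/5
endpoint = (-186/5, 16/5)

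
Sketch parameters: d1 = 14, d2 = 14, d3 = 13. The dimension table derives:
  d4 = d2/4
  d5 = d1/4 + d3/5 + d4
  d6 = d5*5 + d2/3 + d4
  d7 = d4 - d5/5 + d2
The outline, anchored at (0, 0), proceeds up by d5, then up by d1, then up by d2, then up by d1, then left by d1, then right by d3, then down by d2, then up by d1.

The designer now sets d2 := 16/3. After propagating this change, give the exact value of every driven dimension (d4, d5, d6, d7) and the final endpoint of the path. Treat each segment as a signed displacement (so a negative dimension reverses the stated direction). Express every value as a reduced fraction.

Apply edit: d2 := 16/3
  d4 = d2/4 = 4/3
  d5 = d1/4 + d3/5 + d4 = 223/30
  d6 = d5*5 + d2/3 + d4 = 725/18
  d7 = d4 - d5/5 + d2 = 259/50
Walk from origin (0, 0):
  seg 1: up by d5 = 223/30 → (0, 223/30)
  seg 2: up by d1 = 14 → (0, 643/30)
  seg 3: up by d2 = 16/3 → (0, 803/30)
  seg 4: up by d1 = 14 → (0, 1223/30)
  seg 5: left by d1 = 14 → (-14, 1223/30)
  seg 6: right by d3 = 13 → (-1, 1223/30)
  seg 7: down by d2 = 16/3 → (-1, 1063/30)
  seg 8: up by d1 = 14 → (-1, 1483/30)

d4 = 4/3
d5 = 223/30
d6 = 725/18
d7 = 259/50
endpoint = (-1, 1483/30)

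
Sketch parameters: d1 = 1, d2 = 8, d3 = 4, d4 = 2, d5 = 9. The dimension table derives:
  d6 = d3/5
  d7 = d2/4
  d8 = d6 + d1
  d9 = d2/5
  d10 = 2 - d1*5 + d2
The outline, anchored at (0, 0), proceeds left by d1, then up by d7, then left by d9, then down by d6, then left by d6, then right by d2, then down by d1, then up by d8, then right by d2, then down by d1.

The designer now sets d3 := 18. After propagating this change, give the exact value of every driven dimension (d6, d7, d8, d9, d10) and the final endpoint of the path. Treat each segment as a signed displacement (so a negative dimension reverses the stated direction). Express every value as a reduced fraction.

Apply edit: d3 := 18
  d6 = d3/5 = 18/5
  d7 = d2/4 = 2
  d8 = d6 + d1 = 23/5
  d9 = d2/5 = 8/5
  d10 = 2 - d1*5 + d2 = 5
Walk from origin (0, 0):
  seg 1: left by d1 = 1 → (-1, 0)
  seg 2: up by d7 = 2 → (-1, 2)
  seg 3: left by d9 = 8/5 → (-13/5, 2)
  seg 4: down by d6 = 18/5 → (-13/5, -8/5)
  seg 5: left by d6 = 18/5 → (-31/5, -8/5)
  seg 6: right by d2 = 8 → (9/5, -8/5)
  seg 7: down by d1 = 1 → (9/5, -13/5)
  seg 8: up by d8 = 23/5 → (9/5, 2)
  seg 9: right by d2 = 8 → (49/5, 2)
  seg 10: down by d1 = 1 → (49/5, 1)

d6 = 18/5
d7 = 2
d8 = 23/5
d9 = 8/5
d10 = 5
endpoint = (49/5, 1)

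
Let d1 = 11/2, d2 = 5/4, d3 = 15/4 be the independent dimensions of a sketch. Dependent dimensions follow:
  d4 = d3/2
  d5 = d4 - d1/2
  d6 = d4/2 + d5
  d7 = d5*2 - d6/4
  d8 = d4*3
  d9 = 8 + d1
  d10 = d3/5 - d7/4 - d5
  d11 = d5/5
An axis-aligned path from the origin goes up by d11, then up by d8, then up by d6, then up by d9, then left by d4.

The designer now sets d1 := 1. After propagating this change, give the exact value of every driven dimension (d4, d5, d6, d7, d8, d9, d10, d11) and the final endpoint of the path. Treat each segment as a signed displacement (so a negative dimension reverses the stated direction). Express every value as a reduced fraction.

d4 = 15/8
d5 = 11/8
d6 = 37/16
d7 = 139/64
d8 = 45/8
d9 = 9
d10 = -299/256
d11 = 11/40
endpoint = (-15/8, 1377/80)

Apply edit: d1 := 1
  d4 = d3/2 = 15/8
  d5 = d4 - d1/2 = 11/8
  d6 = d4/2 + d5 = 37/16
  d7 = d5*2 - d6/4 = 139/64
  d8 = d4*3 = 45/8
  d9 = 8 + d1 = 9
  d10 = d3/5 - d7/4 - d5 = -299/256
  d11 = d5/5 = 11/40
Walk from origin (0, 0):
  seg 1: up by d11 = 11/40 → (0, 11/40)
  seg 2: up by d8 = 45/8 → (0, 59/10)
  seg 3: up by d6 = 37/16 → (0, 657/80)
  seg 4: up by d9 = 9 → (0, 1377/80)
  seg 5: left by d4 = 15/8 → (-15/8, 1377/80)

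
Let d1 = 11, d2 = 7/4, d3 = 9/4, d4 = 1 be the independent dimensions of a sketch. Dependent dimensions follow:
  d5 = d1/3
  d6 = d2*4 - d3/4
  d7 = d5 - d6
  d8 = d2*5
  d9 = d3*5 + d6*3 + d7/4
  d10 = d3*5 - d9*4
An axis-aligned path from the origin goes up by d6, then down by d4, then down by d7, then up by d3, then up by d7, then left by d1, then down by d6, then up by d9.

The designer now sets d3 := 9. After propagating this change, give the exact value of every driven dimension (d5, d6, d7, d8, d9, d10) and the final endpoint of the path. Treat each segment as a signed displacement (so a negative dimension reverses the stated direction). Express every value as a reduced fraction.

Apply edit: d3 := 9
  d5 = d1/3 = 11/3
  d6 = d2*4 - d3/4 = 19/4
  d7 = d5 - d6 = -13/12
  d8 = d2*5 = 35/4
  d9 = d3*5 + d6*3 + d7/4 = 2831/48
  d10 = d3*5 - d9*4 = -2291/12
Walk from origin (0, 0):
  seg 1: up by d6 = 19/4 → (0, 19/4)
  seg 2: down by d4 = 1 → (0, 15/4)
  seg 3: down by d7 = -13/12 → (0, 29/6)
  seg 4: up by d3 = 9 → (0, 83/6)
  seg 5: up by d7 = -13/12 → (0, 51/4)
  seg 6: left by d1 = 11 → (-11, 51/4)
  seg 7: down by d6 = 19/4 → (-11, 8)
  seg 8: up by d9 = 2831/48 → (-11, 3215/48)

d5 = 11/3
d6 = 19/4
d7 = -13/12
d8 = 35/4
d9 = 2831/48
d10 = -2291/12
endpoint = (-11, 3215/48)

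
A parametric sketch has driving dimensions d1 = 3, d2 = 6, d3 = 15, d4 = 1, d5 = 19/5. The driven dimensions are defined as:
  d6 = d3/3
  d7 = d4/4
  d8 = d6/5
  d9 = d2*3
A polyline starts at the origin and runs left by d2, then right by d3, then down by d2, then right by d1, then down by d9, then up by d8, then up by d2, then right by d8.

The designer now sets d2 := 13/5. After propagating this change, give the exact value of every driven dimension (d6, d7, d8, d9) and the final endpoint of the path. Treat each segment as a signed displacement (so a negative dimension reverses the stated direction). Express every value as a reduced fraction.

d6 = 5
d7 = 1/4
d8 = 1
d9 = 39/5
endpoint = (82/5, -34/5)

Apply edit: d2 := 13/5
  d6 = d3/3 = 5
  d7 = d4/4 = 1/4
  d8 = d6/5 = 1
  d9 = d2*3 = 39/5
Walk from origin (0, 0):
  seg 1: left by d2 = 13/5 → (-13/5, 0)
  seg 2: right by d3 = 15 → (62/5, 0)
  seg 3: down by d2 = 13/5 → (62/5, -13/5)
  seg 4: right by d1 = 3 → (77/5, -13/5)
  seg 5: down by d9 = 39/5 → (77/5, -52/5)
  seg 6: up by d8 = 1 → (77/5, -47/5)
  seg 7: up by d2 = 13/5 → (77/5, -34/5)
  seg 8: right by d8 = 1 → (82/5, -34/5)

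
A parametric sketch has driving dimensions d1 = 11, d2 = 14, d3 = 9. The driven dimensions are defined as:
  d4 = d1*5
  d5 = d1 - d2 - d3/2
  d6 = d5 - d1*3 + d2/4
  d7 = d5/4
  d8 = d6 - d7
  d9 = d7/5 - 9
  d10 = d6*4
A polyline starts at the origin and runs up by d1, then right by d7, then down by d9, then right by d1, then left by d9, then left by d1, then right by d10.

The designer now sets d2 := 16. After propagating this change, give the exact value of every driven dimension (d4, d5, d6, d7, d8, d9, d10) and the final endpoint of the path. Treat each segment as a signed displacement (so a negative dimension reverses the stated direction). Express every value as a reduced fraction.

d4 = 55
d5 = -19/2
d6 = -77/2
d7 = -19/8
d8 = -289/8
d9 = -379/40
d10 = -154
endpoint = (-1469/10, 819/40)

Apply edit: d2 := 16
  d4 = d1*5 = 55
  d5 = d1 - d2 - d3/2 = -19/2
  d6 = d5 - d1*3 + d2/4 = -77/2
  d7 = d5/4 = -19/8
  d8 = d6 - d7 = -289/8
  d9 = d7/5 - 9 = -379/40
  d10 = d6*4 = -154
Walk from origin (0, 0):
  seg 1: up by d1 = 11 → (0, 11)
  seg 2: right by d7 = -19/8 → (-19/8, 11)
  seg 3: down by d9 = -379/40 → (-19/8, 819/40)
  seg 4: right by d1 = 11 → (69/8, 819/40)
  seg 5: left by d9 = -379/40 → (181/10, 819/40)
  seg 6: left by d1 = 11 → (71/10, 819/40)
  seg 7: right by d10 = -154 → (-1469/10, 819/40)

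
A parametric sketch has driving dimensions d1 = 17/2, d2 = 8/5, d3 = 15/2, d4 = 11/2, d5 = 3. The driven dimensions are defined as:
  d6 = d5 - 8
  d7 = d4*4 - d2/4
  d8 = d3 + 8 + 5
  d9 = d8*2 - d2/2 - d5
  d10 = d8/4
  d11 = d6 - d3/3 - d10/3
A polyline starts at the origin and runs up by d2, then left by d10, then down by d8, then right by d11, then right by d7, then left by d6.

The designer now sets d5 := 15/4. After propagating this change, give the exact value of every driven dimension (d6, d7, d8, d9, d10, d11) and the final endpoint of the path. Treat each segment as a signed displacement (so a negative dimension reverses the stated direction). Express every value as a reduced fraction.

d6 = -17/4
d7 = 108/5
d8 = 41/2
d9 = 729/20
d10 = 41/8
d11 = -203/24
endpoint = (184/15, -189/10)

Apply edit: d5 := 15/4
  d6 = d5 - 8 = -17/4
  d7 = d4*4 - d2/4 = 108/5
  d8 = d3 + 8 + 5 = 41/2
  d9 = d8*2 - d2/2 - d5 = 729/20
  d10 = d8/4 = 41/8
  d11 = d6 - d3/3 - d10/3 = -203/24
Walk from origin (0, 0):
  seg 1: up by d2 = 8/5 → (0, 8/5)
  seg 2: left by d10 = 41/8 → (-41/8, 8/5)
  seg 3: down by d8 = 41/2 → (-41/8, -189/10)
  seg 4: right by d11 = -203/24 → (-163/12, -189/10)
  seg 5: right by d7 = 108/5 → (481/60, -189/10)
  seg 6: left by d6 = -17/4 → (184/15, -189/10)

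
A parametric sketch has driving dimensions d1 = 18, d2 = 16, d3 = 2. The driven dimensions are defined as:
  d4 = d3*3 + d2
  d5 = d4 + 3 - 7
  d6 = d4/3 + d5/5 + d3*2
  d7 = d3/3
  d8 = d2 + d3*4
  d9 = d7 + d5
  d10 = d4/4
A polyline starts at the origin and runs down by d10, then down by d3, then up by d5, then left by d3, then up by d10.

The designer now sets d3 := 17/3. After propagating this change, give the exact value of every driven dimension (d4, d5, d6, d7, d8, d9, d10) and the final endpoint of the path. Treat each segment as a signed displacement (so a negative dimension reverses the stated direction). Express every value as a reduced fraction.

d4 = 33
d5 = 29
d6 = 422/15
d7 = 17/9
d8 = 116/3
d9 = 278/9
d10 = 33/4
endpoint = (-17/3, 70/3)

Apply edit: d3 := 17/3
  d4 = d3*3 + d2 = 33
  d5 = d4 + 3 - 7 = 29
  d6 = d4/3 + d5/5 + d3*2 = 422/15
  d7 = d3/3 = 17/9
  d8 = d2 + d3*4 = 116/3
  d9 = d7 + d5 = 278/9
  d10 = d4/4 = 33/4
Walk from origin (0, 0):
  seg 1: down by d10 = 33/4 → (0, -33/4)
  seg 2: down by d3 = 17/3 → (0, -167/12)
  seg 3: up by d5 = 29 → (0, 181/12)
  seg 4: left by d3 = 17/3 → (-17/3, 181/12)
  seg 5: up by d10 = 33/4 → (-17/3, 70/3)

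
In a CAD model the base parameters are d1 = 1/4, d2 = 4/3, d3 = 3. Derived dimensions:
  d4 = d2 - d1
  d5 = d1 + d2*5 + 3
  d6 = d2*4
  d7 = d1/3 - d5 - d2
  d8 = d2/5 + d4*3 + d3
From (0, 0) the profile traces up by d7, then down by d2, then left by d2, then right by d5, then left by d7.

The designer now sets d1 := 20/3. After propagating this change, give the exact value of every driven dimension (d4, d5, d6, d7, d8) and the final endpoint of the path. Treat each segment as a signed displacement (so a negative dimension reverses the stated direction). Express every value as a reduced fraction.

d4 = -16/3
d5 = 49/3
d6 = 16/3
d7 = -139/9
d8 = -191/15
endpoint = (274/9, -151/9)

Apply edit: d1 := 20/3
  d4 = d2 - d1 = -16/3
  d5 = d1 + d2*5 + 3 = 49/3
  d6 = d2*4 = 16/3
  d7 = d1/3 - d5 - d2 = -139/9
  d8 = d2/5 + d4*3 + d3 = -191/15
Walk from origin (0, 0):
  seg 1: up by d7 = -139/9 → (0, -139/9)
  seg 2: down by d2 = 4/3 → (0, -151/9)
  seg 3: left by d2 = 4/3 → (-4/3, -151/9)
  seg 4: right by d5 = 49/3 → (15, -151/9)
  seg 5: left by d7 = -139/9 → (274/9, -151/9)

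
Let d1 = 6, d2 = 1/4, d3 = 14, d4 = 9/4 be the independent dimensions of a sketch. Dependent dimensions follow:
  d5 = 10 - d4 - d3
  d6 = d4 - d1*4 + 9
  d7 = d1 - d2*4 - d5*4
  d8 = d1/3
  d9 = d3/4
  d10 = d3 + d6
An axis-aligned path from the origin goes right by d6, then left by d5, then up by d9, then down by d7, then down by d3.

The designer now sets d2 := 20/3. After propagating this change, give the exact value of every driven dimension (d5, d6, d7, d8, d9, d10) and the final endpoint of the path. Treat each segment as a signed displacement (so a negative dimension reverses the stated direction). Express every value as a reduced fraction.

Apply edit: d2 := 20/3
  d5 = 10 - d4 - d3 = -25/4
  d6 = d4 - d1*4 + 9 = -51/4
  d7 = d1 - d2*4 - d5*4 = 13/3
  d8 = d1/3 = 2
  d9 = d3/4 = 7/2
  d10 = d3 + d6 = 5/4
Walk from origin (0, 0):
  seg 1: right by d6 = -51/4 → (-51/4, 0)
  seg 2: left by d5 = -25/4 → (-13/2, 0)
  seg 3: up by d9 = 7/2 → (-13/2, 7/2)
  seg 4: down by d7 = 13/3 → (-13/2, -5/6)
  seg 5: down by d3 = 14 → (-13/2, -89/6)

d5 = -25/4
d6 = -51/4
d7 = 13/3
d8 = 2
d9 = 7/2
d10 = 5/4
endpoint = (-13/2, -89/6)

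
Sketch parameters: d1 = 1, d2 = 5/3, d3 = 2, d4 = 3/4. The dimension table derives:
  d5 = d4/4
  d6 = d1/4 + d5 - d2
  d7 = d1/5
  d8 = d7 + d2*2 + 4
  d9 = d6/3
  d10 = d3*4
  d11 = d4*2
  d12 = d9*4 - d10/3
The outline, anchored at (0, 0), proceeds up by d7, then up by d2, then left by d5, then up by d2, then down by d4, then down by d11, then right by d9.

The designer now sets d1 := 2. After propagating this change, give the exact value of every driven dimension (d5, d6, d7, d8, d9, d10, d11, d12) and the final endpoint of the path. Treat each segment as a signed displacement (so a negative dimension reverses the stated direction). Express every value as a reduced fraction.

d5 = 3/16
d6 = -47/48
d7 = 2/5
d8 = 116/15
d9 = -47/144
d10 = 8
d11 = 3/2
d12 = -143/36
endpoint = (-37/72, 89/60)

Apply edit: d1 := 2
  d5 = d4/4 = 3/16
  d6 = d1/4 + d5 - d2 = -47/48
  d7 = d1/5 = 2/5
  d8 = d7 + d2*2 + 4 = 116/15
  d9 = d6/3 = -47/144
  d10 = d3*4 = 8
  d11 = d4*2 = 3/2
  d12 = d9*4 - d10/3 = -143/36
Walk from origin (0, 0):
  seg 1: up by d7 = 2/5 → (0, 2/5)
  seg 2: up by d2 = 5/3 → (0, 31/15)
  seg 3: left by d5 = 3/16 → (-3/16, 31/15)
  seg 4: up by d2 = 5/3 → (-3/16, 56/15)
  seg 5: down by d4 = 3/4 → (-3/16, 179/60)
  seg 6: down by d11 = 3/2 → (-3/16, 89/60)
  seg 7: right by d9 = -47/144 → (-37/72, 89/60)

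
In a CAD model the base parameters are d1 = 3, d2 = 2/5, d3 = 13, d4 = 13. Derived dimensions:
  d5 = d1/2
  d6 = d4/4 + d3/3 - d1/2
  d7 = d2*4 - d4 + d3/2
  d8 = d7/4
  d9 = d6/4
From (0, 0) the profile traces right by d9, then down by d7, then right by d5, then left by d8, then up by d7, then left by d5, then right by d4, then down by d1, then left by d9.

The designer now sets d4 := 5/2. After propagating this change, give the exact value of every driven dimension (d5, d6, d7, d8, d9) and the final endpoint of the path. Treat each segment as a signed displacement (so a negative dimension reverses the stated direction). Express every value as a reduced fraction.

Apply edit: d4 := 5/2
  d5 = d1/2 = 3/2
  d6 = d4/4 + d3/3 - d1/2 = 83/24
  d7 = d2*4 - d4 + d3/2 = 28/5
  d8 = d7/4 = 7/5
  d9 = d6/4 = 83/96
Walk from origin (0, 0):
  seg 1: right by d9 = 83/96 → (83/96, 0)
  seg 2: down by d7 = 28/5 → (83/96, -28/5)
  seg 3: right by d5 = 3/2 → (227/96, -28/5)
  seg 4: left by d8 = 7/5 → (463/480, -28/5)
  seg 5: up by d7 = 28/5 → (463/480, 0)
  seg 6: left by d5 = 3/2 → (-257/480, 0)
  seg 7: right by d4 = 5/2 → (943/480, 0)
  seg 8: down by d1 = 3 → (943/480, -3)
  seg 9: left by d9 = 83/96 → (11/10, -3)

d5 = 3/2
d6 = 83/24
d7 = 28/5
d8 = 7/5
d9 = 83/96
endpoint = (11/10, -3)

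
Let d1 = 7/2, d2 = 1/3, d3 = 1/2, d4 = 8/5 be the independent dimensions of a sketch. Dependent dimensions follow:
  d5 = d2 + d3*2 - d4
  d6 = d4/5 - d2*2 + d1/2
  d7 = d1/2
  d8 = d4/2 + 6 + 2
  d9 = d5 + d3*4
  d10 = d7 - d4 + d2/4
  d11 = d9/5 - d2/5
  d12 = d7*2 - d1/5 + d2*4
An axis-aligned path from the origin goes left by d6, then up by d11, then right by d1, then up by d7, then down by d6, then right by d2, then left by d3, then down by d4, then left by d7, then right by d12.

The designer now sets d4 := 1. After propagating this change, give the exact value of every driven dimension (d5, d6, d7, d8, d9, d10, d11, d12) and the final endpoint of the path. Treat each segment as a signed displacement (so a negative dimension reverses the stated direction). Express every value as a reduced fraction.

d5 = 1/3
d6 = 77/60
d7 = 7/4
d8 = 17/2
d9 = 7/3
d10 = 5/6
d11 = 2/5
d12 = 62/15
endpoint = (133/30, -2/15)

Apply edit: d4 := 1
  d5 = d2 + d3*2 - d4 = 1/3
  d6 = d4/5 - d2*2 + d1/2 = 77/60
  d7 = d1/2 = 7/4
  d8 = d4/2 + 6 + 2 = 17/2
  d9 = d5 + d3*4 = 7/3
  d10 = d7 - d4 + d2/4 = 5/6
  d11 = d9/5 - d2/5 = 2/5
  d12 = d7*2 - d1/5 + d2*4 = 62/15
Walk from origin (0, 0):
  seg 1: left by d6 = 77/60 → (-77/60, 0)
  seg 2: up by d11 = 2/5 → (-77/60, 2/5)
  seg 3: right by d1 = 7/2 → (133/60, 2/5)
  seg 4: up by d7 = 7/4 → (133/60, 43/20)
  seg 5: down by d6 = 77/60 → (133/60, 13/15)
  seg 6: right by d2 = 1/3 → (51/20, 13/15)
  seg 7: left by d3 = 1/2 → (41/20, 13/15)
  seg 8: down by d4 = 1 → (41/20, -2/15)
  seg 9: left by d7 = 7/4 → (3/10, -2/15)
  seg 10: right by d12 = 62/15 → (133/30, -2/15)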